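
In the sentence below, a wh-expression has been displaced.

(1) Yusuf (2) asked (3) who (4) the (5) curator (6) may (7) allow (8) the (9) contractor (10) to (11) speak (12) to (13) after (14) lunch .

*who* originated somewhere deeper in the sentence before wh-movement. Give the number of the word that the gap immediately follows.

12

Underlying clause: The curator may allow the contractor to speak to who after lunch.
The filler 'who' is interpreted as the object of the preposition 'to'. Fronting leaves a gap immediately after 'to':
Yusuf asked who the curator may allow the contractor to speak to ___ after lunch.
'to' is word 12.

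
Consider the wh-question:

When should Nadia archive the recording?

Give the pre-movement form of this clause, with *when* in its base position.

'when' functions as the temporal adjunct. Fronting leaves a gap immediately after 'recording':
When should Nadia archive the recording ___?

Nadia should archive the recording when.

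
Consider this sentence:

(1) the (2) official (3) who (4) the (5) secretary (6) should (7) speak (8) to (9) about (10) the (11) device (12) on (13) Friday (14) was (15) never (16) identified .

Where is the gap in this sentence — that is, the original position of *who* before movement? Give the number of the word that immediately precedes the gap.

'who' functions as the object of the preposition 'to'. Wh-movement fronts it, leaving a gap right after 'to':
The official who the secretary should speak to ___ about the device on Friday was never identified.
'to' is word 8.

8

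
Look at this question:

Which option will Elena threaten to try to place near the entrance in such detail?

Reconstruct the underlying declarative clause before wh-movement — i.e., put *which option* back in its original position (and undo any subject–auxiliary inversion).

The filler 'which option' is interpreted as the direct object of 'place'. It moves to the left edge, and the trace sits right after 'place':
Which option will Elena threaten to try to place ___ near the entrance in such detail?

Elena will threaten to try to place which option near the entrance in such detail.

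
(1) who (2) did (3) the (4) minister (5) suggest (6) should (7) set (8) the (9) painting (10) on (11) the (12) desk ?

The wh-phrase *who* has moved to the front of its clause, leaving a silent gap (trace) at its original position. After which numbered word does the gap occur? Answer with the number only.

5

Before movement: The minister did suggest who should set the painting on the desk.
'who' is the subject of the clause embedded under 'suggest'. Wh-movement fronts it, leaving a gap right after 'suggest':
Who did the minister suggest ___ should set the painting on the desk?
'suggest' is word 5.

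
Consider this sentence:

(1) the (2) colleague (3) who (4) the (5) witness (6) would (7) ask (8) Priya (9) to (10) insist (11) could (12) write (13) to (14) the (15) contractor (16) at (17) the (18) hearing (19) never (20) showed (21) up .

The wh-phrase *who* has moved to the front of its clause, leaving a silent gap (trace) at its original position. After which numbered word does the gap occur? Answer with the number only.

'who' is the subject of the clause embedded under 'insist'. Wh-movement fronts it, leaving a gap right after 'insist':
The colleague who the witness would ask Priya to insist ___ could write to the contractor at the hearing never showed up.
'insist' is word 10.

10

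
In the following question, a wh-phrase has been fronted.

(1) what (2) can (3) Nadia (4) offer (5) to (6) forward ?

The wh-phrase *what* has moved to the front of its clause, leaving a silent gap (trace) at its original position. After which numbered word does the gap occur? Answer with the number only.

6

In situ: Nadia can offer to forward what.
'what' functions as the direct object of 'forward'. Wh-movement fronts it, leaving a gap right after 'forward':
What can Nadia offer to forward ___?
'forward' is word 6.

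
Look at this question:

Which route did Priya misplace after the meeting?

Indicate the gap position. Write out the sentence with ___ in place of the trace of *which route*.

Underlying clause: Priya did misplace which route after the meeting.
The filler 'which route' is interpreted as the direct object of 'misplace'. The gap is right after 'misplace'.

Which route did Priya misplace ___ after the meeting?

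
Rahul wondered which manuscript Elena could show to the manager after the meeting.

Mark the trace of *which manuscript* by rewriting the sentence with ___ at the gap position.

Rahul wondered which manuscript Elena could show ___ to the manager after the meeting.

Before movement: Elena could show which manuscript to the manager after the meeting.
'which manuscript' is the direct object of 'show'. The gap is right after 'show'.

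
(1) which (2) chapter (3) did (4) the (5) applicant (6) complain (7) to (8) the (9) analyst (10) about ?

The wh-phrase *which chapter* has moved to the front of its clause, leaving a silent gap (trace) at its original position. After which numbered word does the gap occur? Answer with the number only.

10

Pre-movement form: The applicant did complain to the analyst about which chapter.
'which chapter' is the object of the preposition 'about'. Fronting leaves a gap immediately after 'about':
Which chapter did the applicant complain to the analyst about ___?
'about' is word 10.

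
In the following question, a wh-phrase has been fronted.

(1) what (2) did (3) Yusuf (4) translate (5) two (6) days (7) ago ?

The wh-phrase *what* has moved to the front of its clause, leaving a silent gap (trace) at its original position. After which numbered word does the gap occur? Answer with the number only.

4

Underlying clause: Yusuf did translate what two days ago.
'what' is the direct object of 'translate'. It moves to the left edge, and the trace sits right after 'translate':
What did Yusuf translate ___ two days ago?
'translate' is word 4.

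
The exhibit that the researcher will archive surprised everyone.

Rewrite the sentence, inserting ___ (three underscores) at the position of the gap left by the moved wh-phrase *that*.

The exhibit that the researcher will archive ___ surprised everyone.

'that' functions as the direct object of 'archive'. The gap is right after 'archive'.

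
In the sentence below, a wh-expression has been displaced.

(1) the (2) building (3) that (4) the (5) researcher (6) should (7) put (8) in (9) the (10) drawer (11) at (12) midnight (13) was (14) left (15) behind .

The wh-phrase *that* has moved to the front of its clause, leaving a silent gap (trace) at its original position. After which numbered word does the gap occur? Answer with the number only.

7

'that' is the direct object of 'put'. Fronting leaves a gap immediately after 'put':
The building that the researcher should put ___ in the drawer at midnight was left behind.
'put' is word 7.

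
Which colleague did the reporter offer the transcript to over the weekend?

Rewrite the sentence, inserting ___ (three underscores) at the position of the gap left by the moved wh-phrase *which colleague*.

Which colleague did the reporter offer the transcript to ___ over the weekend?

Underlying clause: The reporter did offer the transcript to which colleague over the weekend.
The filler 'which colleague' is interpreted as the object of the preposition 'to' (recipient of 'offer'). The gap is right after 'to'.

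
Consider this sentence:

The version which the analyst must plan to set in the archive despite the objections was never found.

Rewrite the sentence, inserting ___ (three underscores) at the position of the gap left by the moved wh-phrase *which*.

'which' functions as the direct object of 'set'. The gap is right after 'set'.

The version which the analyst must plan to set ___ in the archive despite the objections was never found.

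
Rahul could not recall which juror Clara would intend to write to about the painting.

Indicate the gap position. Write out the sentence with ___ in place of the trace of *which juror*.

Underlying clause: Clara would intend to write to which juror about the painting.
The filler 'which juror' is interpreted as the object of the preposition 'to'. The gap is right after 'to'.

Rahul could not recall which juror Clara would intend to write to ___ about the painting.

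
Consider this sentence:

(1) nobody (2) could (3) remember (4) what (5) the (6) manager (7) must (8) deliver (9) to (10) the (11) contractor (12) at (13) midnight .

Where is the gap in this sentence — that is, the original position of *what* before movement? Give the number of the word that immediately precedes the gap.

8

Pre-movement form: The manager must deliver what to the contractor at midnight.
'what' functions as the direct object of 'deliver'. Fronting leaves a gap immediately after 'deliver':
Nobody could remember what the manager must deliver ___ to the contractor at midnight.
'deliver' is word 8.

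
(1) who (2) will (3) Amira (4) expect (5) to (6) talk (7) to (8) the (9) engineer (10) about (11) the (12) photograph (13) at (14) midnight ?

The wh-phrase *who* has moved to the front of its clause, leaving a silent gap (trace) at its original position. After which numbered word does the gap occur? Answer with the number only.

4

In situ: Amira will expect who to talk to the engineer about the photograph at midnight.
The filler 'who' is interpreted as the direct object of 'expect'. It moves to the left edge, and the trace sits right after 'expect':
Who will Amira expect ___ to talk to the engineer about the photograph at midnight?
'expect' is word 4.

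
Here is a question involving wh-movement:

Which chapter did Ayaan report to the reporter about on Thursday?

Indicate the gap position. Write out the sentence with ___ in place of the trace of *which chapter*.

Which chapter did Ayaan report to the reporter about ___ on Thursday?

In situ: Ayaan did report to the reporter about which chapter on Thursday.
'which chapter' functions as the object of the preposition 'about'. The gap is right after 'about'.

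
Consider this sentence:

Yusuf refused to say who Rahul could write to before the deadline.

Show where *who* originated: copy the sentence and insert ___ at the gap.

Yusuf refused to say who Rahul could write to ___ before the deadline.

Before movement: Rahul could write to who before the deadline.
'who' is the object of the preposition 'to'. The gap is right after 'to'.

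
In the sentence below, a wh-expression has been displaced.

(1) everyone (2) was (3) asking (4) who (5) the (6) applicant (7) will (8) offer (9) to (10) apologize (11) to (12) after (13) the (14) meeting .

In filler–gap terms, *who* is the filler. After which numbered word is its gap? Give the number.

11

Underlying clause: The applicant will offer to apologize to who after the meeting.
The filler 'who' is interpreted as the object of the preposition 'to'. It moves to the left edge, and the trace sits right after 'to':
Everyone was asking who the applicant will offer to apologize to ___ after the meeting.
'to' is word 11.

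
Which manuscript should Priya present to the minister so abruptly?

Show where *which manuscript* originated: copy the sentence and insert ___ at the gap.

Which manuscript should Priya present ___ to the minister so abruptly?

Pre-movement form: Priya should present which manuscript to the minister so abruptly.
The filler 'which manuscript' is interpreted as the direct object of 'present'. The gap is right after 'present'.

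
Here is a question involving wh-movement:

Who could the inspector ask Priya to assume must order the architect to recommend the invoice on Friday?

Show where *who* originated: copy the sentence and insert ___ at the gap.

In situ: The inspector could ask Priya to assume who must order the architect to recommend the invoice on Friday.
The filler 'who' is interpreted as the subject of the clause embedded under 'assume'. The gap is right after 'assume'.

Who could the inspector ask Priya to assume ___ must order the architect to recommend the invoice on Friday?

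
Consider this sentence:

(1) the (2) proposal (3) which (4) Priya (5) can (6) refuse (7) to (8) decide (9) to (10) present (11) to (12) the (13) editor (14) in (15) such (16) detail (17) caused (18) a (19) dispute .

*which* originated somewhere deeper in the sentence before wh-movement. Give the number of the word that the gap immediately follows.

'which' is the direct object of 'present'. Fronting leaves a gap immediately after 'present':
The proposal which Priya can refuse to decide to present ___ to the editor in such detail caused a dispute.
'present' is word 10.

10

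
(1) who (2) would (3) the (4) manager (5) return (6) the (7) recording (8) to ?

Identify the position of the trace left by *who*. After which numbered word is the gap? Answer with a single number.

Pre-movement form: The manager would return the recording to who.
'who' is the object of the preposition 'to' (recipient of 'return'). Fronting leaves a gap immediately after 'to':
Who would the manager return the recording to ___?
'to' is word 8.

8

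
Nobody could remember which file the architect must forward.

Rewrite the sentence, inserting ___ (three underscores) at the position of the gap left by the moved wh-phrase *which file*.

Nobody could remember which file the architect must forward ___.

In situ: The architect must forward which file.
'which file' is the direct object of 'forward'. The gap is right after 'forward'.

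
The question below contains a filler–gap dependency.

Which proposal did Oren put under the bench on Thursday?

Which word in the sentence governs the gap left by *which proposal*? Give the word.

Underlying clause: Oren did put which proposal under the bench on Thursday.
'which proposal' is the direct object of 'put'. Wh-movement fronts it, leaving a gap right after 'put':
Which proposal did Oren put ___ under the bench on Thursday?

put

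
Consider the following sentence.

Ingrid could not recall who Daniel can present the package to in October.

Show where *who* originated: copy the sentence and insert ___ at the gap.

In situ: Daniel can present the package to who in October.
'who' functions as the object of the preposition 'to' (recipient of 'present'). The gap is right after 'to'.

Ingrid could not recall who Daniel can present the package to ___ in October.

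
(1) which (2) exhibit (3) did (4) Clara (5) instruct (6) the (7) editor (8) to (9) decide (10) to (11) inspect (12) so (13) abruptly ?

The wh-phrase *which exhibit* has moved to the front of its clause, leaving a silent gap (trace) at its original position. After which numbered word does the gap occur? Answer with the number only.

Before movement: Clara did instruct the editor to decide to inspect which exhibit so abruptly.
The filler 'which exhibit' is interpreted as the direct object of 'inspect'. Wh-movement fronts it, leaving a gap right after 'inspect':
Which exhibit did Clara instruct the editor to decide to inspect ___ so abruptly?
'inspect' is word 11.

11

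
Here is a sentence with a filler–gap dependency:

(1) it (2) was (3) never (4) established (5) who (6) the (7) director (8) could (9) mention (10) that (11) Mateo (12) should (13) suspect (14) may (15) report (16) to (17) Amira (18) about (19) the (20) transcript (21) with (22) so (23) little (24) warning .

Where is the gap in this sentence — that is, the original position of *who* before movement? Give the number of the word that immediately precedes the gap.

Underlying clause: The director could mention that Mateo should suspect who may report to Amira about the transcript with so little warning.
'who' functions as the subject of the clause embedded under 'suspect'. Fronting leaves a gap immediately after 'suspect':
It was never established who the director could mention that Mateo should suspect ___ may report to Amira about the transcript with so little warning.
'suspect' is word 13.

13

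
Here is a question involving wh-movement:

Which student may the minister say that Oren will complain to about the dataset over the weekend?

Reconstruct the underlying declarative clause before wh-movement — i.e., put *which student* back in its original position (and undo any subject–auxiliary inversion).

The minister may say that Oren will complain to which student about the dataset over the weekend.

'which student' functions as the object of the preposition 'to'. Fronting leaves a gap immediately after 'to':
Which student may the minister say that Oren will complain to ___ about the dataset over the weekend?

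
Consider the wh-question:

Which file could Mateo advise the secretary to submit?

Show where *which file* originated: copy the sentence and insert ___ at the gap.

Which file could Mateo advise the secretary to submit ___?

In situ: Mateo could advise the secretary to submit which file.
'which file' functions as the direct object of 'submit'. The gap is right after 'submit'.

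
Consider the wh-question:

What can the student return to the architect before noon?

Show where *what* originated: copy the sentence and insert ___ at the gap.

What can the student return ___ to the architect before noon?

In situ: The student can return what to the architect before noon.
'what' functions as the direct object of 'return'. The gap is right after 'return'.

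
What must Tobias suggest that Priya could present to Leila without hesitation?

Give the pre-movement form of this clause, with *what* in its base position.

'what' functions as the direct object of 'present'. Wh-movement fronts it, leaving a gap right after 'present':
What must Tobias suggest that Priya could present ___ to Leila without hesitation?

Tobias must suggest that Priya could present what to Leila without hesitation.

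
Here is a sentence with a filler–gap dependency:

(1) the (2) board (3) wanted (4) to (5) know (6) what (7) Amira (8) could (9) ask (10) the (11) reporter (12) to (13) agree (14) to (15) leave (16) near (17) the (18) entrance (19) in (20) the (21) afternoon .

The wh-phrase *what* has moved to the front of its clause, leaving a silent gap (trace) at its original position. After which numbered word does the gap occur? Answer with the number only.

15

Underlying clause: Amira could ask the reporter to agree to leave what near the entrance in the afternoon.
The filler 'what' is interpreted as the direct object of 'leave'. Wh-movement fronts it, leaving a gap right after 'leave':
The board wanted to know what Amira could ask the reporter to agree to leave ___ near the entrance in the afternoon.
'leave' is word 15.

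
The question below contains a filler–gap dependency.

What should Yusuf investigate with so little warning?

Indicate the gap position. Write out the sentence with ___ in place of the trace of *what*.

Pre-movement form: Yusuf should investigate what with so little warning.
'what' is the direct object of 'investigate'. The gap is right after 'investigate'.

What should Yusuf investigate ___ with so little warning?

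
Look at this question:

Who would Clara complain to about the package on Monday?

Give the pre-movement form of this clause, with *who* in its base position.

Clara would complain to who about the package on Monday.

'who' is the object of the preposition 'to'. Wh-movement fronts it, leaving a gap right after 'to':
Who would Clara complain to ___ about the package on Monday?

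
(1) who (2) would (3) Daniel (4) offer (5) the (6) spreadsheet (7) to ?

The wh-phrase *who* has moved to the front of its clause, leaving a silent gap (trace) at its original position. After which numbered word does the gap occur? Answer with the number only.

7

Underlying clause: Daniel would offer the spreadsheet to who.
'who' is the object of the preposition 'to' (recipient of 'offer'). It moves to the left edge, and the trace sits right after 'to':
Who would Daniel offer the spreadsheet to ___?
'to' is word 7.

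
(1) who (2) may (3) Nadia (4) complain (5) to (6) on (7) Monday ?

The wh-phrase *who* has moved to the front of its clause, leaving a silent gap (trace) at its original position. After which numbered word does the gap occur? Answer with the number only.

Before movement: Nadia may complain to who on Monday.
The filler 'who' is interpreted as the object of the preposition 'to'. It moves to the left edge, and the trace sits right after 'to':
Who may Nadia complain to ___ on Monday?
'to' is word 5.

5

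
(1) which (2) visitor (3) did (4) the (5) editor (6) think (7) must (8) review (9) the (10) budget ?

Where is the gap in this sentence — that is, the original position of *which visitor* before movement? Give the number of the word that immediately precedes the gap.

Pre-movement form: The editor did think which visitor must review the budget.
'which visitor' is the subject of the clause embedded under 'think'. It moves to the left edge, and the trace sits right after 'think':
Which visitor did the editor think ___ must review the budget?
'think' is word 6.

6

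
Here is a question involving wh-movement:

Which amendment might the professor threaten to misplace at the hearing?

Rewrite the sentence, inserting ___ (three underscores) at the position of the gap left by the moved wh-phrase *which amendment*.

Underlying clause: The professor might threaten to misplace which amendment at the hearing.
'which amendment' is the direct object of 'misplace'. The gap is right after 'misplace'.

Which amendment might the professor threaten to misplace ___ at the hearing?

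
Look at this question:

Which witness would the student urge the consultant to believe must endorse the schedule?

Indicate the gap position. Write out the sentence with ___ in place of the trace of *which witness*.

In situ: The student would urge the consultant to believe which witness must endorse the schedule.
The filler 'which witness' is interpreted as the subject of the clause embedded under 'believe'. The gap is right after 'believe'.

Which witness would the student urge the consultant to believe ___ must endorse the schedule?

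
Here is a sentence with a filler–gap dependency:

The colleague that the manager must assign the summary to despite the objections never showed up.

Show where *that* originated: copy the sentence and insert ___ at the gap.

The filler 'that' is interpreted as the object of the preposition 'to' (recipient of 'assign'). The gap is right after 'to'.

The colleague that the manager must assign the summary to ___ despite the objections never showed up.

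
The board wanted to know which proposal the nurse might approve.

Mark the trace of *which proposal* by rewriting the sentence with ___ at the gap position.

Pre-movement form: The nurse might approve which proposal.
The filler 'which proposal' is interpreted as the direct object of 'approve'. The gap is right after 'approve'.

The board wanted to know which proposal the nurse might approve ___.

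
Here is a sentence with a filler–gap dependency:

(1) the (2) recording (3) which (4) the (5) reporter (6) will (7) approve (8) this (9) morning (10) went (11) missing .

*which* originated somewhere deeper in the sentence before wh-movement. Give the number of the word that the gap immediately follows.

7

'which' is the direct object of 'approve'. It moves to the left edge, and the trace sits right after 'approve':
The recording which the reporter will approve ___ this morning went missing.
'approve' is word 7.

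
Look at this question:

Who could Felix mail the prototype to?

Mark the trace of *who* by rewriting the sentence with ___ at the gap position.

Underlying clause: Felix could mail the prototype to who.
'who' functions as the object of the preposition 'to' (recipient of 'mail'). The gap is right after 'to'.

Who could Felix mail the prototype to ___?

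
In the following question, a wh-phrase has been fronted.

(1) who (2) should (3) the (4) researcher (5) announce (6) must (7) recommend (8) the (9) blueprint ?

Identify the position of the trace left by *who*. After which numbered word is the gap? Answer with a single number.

5

Pre-movement form: The researcher should announce who must recommend the blueprint.
'who' functions as the subject of the clause embedded under 'announce'. Wh-movement fronts it, leaving a gap right after 'announce':
Who should the researcher announce ___ must recommend the blueprint?
'announce' is word 5.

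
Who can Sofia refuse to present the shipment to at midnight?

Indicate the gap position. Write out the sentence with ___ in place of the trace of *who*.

Who can Sofia refuse to present the shipment to ___ at midnight?

Underlying clause: Sofia can refuse to present the shipment to who at midnight.
'who' functions as the object of the preposition 'to' (recipient of 'present'). The gap is right after 'to'.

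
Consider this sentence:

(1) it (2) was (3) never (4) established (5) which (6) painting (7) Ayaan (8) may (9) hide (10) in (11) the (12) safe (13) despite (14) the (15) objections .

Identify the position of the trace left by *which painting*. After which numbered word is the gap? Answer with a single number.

In situ: Ayaan may hide which painting in the safe despite the objections.
'which painting' is the direct object of 'hide'. It moves to the left edge, and the trace sits right after 'hide':
It was never established which painting Ayaan may hide ___ in the safe despite the objections.
'hide' is word 9.

9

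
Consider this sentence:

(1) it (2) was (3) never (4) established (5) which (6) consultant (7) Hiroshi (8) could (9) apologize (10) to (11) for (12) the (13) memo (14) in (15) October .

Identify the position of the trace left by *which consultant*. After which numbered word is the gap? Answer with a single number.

10

Pre-movement form: Hiroshi could apologize to which consultant for the memo in October.
The filler 'which consultant' is interpreted as the object of the preposition 'to'. Wh-movement fronts it, leaving a gap right after 'to':
It was never established which consultant Hiroshi could apologize to ___ for the memo in October.
'to' is word 10.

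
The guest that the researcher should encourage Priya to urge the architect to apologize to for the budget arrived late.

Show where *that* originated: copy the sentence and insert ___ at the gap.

'that' is the object of the preposition 'to'. The gap is right after 'to'.

The guest that the researcher should encourage Priya to urge the architect to apologize to ___ for the budget arrived late.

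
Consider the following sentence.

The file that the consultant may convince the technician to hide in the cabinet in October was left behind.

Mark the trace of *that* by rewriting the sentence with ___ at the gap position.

The file that the consultant may convince the technician to hide ___ in the cabinet in October was left behind.

The filler 'that' is interpreted as the direct object of 'hide'. The gap is right after 'hide'.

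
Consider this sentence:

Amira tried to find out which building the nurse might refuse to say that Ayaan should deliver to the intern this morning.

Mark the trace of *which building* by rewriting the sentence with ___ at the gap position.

Amira tried to find out which building the nurse might refuse to say that Ayaan should deliver ___ to the intern this morning.

Pre-movement form: The nurse might refuse to say that Ayaan should deliver which building to the intern this morning.
The filler 'which building' is interpreted as the direct object of 'deliver'. The gap is right after 'deliver'.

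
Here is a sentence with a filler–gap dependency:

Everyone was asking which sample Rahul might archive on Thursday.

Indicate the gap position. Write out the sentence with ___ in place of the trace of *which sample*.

Underlying clause: Rahul might archive which sample on Thursday.
'which sample' is the direct object of 'archive'. The gap is right after 'archive'.

Everyone was asking which sample Rahul might archive ___ on Thursday.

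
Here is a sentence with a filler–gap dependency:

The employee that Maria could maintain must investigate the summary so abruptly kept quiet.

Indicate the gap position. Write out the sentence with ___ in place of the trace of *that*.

The filler 'that' is interpreted as the subject of the clause embedded under 'maintain'. The gap is right after 'maintain'.

The employee that Maria could maintain ___ must investigate the summary so abruptly kept quiet.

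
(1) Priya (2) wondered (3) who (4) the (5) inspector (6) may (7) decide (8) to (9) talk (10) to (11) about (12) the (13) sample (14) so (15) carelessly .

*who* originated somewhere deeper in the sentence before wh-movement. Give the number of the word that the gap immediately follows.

Before movement: The inspector may decide to talk to who about the sample so carelessly.
The filler 'who' is interpreted as the object of the preposition 'to'. Wh-movement fronts it, leaving a gap right after 'to':
Priya wondered who the inspector may decide to talk to ___ about the sample so carelessly.
'to' is word 10.

10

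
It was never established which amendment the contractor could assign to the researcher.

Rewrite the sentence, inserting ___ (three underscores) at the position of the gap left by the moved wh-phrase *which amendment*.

Underlying clause: The contractor could assign which amendment to the researcher.
The filler 'which amendment' is interpreted as the direct object of 'assign'. The gap is right after 'assign'.

It was never established which amendment the contractor could assign ___ to the researcher.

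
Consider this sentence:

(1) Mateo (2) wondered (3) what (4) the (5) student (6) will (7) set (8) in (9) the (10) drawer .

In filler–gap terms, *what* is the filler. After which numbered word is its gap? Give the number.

7

In situ: The student will set what in the drawer.
'what' functions as the direct object of 'set'. Fronting leaves a gap immediately after 'set':
Mateo wondered what the student will set ___ in the drawer.
'set' is word 7.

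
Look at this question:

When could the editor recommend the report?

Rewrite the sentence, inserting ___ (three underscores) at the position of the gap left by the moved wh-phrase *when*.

In situ: The editor could recommend the report when.
'when' is the temporal adjunct. The gap is right after 'report'.

When could the editor recommend the report ___?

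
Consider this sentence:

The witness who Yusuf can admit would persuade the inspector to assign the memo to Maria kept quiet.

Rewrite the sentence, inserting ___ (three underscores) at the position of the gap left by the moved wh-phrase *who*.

'who' is the subject of the clause embedded under 'admit'. The gap is right after 'admit'.

The witness who Yusuf can admit ___ would persuade the inspector to assign the memo to Maria kept quiet.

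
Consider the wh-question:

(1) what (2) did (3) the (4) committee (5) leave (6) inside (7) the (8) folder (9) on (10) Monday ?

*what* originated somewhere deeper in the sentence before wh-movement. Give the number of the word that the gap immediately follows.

Pre-movement form: The committee did leave what inside the folder on Monday.
The filler 'what' is interpreted as the direct object of 'leave'. Wh-movement fronts it, leaving a gap right after 'leave':
What did the committee leave ___ inside the folder on Monday?
'leave' is word 5.

5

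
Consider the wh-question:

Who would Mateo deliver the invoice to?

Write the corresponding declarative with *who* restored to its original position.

'who' functions as the object of the preposition 'to' (recipient of 'deliver'). It moves to the left edge, and the trace sits right after 'to':
Who would Mateo deliver the invoice to ___?

Mateo would deliver the invoice to who.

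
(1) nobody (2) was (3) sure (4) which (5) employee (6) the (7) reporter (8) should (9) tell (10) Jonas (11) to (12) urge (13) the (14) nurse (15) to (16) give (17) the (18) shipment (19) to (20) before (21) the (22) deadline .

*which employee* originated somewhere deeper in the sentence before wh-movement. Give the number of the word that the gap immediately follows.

19

Before movement: The reporter should tell Jonas to urge the nurse to give the shipment to which employee before the deadline.
'which employee' functions as the object of the preposition 'to' (recipient of 'give'). Fronting leaves a gap immediately after 'to':
Nobody was sure which employee the reporter should tell Jonas to urge the nurse to give the shipment to ___ before the deadline.
'to' is word 19.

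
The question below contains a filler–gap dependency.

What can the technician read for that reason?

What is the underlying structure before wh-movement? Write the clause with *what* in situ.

'what' is the direct object of 'read'. Wh-movement fronts it, leaving a gap right after 'read':
What can the technician read ___ for that reason?

The technician can read what for that reason.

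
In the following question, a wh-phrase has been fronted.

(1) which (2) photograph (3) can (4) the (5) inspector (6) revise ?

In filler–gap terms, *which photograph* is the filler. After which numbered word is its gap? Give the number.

Underlying clause: The inspector can revise which photograph.
The filler 'which photograph' is interpreted as the direct object of 'revise'. Wh-movement fronts it, leaving a gap right after 'revise':
Which photograph can the inspector revise ___?
'revise' is word 6.

6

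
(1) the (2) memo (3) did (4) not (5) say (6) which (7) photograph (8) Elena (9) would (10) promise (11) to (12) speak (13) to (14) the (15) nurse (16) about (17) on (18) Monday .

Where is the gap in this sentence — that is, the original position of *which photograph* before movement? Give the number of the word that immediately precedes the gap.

16

In situ: Elena would promise to speak to the nurse about which photograph on Monday.
'which photograph' functions as the object of the preposition 'about'. Fronting leaves a gap immediately after 'about':
The memo did not say which photograph Elena would promise to speak to the nurse about ___ on Monday.
'about' is word 16.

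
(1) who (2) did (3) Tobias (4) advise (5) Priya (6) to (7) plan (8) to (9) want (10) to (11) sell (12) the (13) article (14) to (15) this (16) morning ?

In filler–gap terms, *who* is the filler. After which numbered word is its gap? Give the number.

Underlying clause: Tobias did advise Priya to plan to want to sell the article to who this morning.
The filler 'who' is interpreted as the object of the preposition 'to' (recipient of 'sell'). It moves to the left edge, and the trace sits right after 'to':
Who did Tobias advise Priya to plan to want to sell the article to ___ this morning?
'to' is word 14.

14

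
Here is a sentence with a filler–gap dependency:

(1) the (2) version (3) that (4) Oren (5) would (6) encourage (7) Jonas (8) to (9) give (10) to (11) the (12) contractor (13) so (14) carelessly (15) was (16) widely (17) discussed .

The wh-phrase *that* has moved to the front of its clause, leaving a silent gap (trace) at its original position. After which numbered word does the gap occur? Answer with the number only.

9

'that' functions as the direct object of 'give'. Fronting leaves a gap immediately after 'give':
The version that Oren would encourage Jonas to give ___ to the contractor so carelessly was widely discussed.
'give' is word 9.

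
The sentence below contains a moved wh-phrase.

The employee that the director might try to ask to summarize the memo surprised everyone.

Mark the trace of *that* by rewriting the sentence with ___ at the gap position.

The employee that the director might try to ask ___ to summarize the memo surprised everyone.

'that' functions as the direct object of 'ask'. The gap is right after 'ask'.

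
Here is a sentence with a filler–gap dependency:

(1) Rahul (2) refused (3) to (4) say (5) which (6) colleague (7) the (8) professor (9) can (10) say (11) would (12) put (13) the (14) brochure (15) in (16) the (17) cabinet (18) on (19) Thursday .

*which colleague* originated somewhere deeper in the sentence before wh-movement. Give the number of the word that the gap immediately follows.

Pre-movement form: The professor can say which colleague would put the brochure in the cabinet on Thursday.
'which colleague' functions as the subject of the clause embedded under 'say'. Fronting leaves a gap immediately after 'say':
Rahul refused to say which colleague the professor can say ___ would put the brochure in the cabinet on Thursday.
'say' is word 10.

10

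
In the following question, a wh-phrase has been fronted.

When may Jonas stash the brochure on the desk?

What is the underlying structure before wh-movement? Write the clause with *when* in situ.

Jonas may stash the brochure on the desk when.

The filler 'when' is interpreted as the temporal adjunct. Fronting leaves a gap immediately after 'desk':
When may Jonas stash the brochure on the desk ___?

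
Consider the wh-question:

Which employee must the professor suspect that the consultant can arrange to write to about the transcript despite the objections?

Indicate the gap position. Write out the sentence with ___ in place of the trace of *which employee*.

Underlying clause: The professor must suspect that the consultant can arrange to write to which employee about the transcript despite the objections.
The filler 'which employee' is interpreted as the object of the preposition 'to'. The gap is right after 'to'.

Which employee must the professor suspect that the consultant can arrange to write to ___ about the transcript despite the objections?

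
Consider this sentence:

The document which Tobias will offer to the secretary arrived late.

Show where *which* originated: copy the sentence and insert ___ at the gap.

The filler 'which' is interpreted as the direct object of 'offer'. The gap is right after 'offer'.

The document which Tobias will offer ___ to the secretary arrived late.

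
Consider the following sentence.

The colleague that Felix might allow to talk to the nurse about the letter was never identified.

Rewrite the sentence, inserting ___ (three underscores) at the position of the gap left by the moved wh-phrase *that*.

'that' is the direct object of 'allow'. The gap is right after 'allow'.

The colleague that Felix might allow ___ to talk to the nurse about the letter was never identified.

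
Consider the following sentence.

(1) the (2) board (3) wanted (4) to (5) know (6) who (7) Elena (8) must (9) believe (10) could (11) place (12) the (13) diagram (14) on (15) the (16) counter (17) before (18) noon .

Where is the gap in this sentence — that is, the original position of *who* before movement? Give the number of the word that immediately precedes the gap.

9

Before movement: Elena must believe who could place the diagram on the counter before noon.
The filler 'who' is interpreted as the subject of the clause embedded under 'believe'. It moves to the left edge, and the trace sits right after 'believe':
The board wanted to know who Elena must believe ___ could place the diagram on the counter before noon.
'believe' is word 9.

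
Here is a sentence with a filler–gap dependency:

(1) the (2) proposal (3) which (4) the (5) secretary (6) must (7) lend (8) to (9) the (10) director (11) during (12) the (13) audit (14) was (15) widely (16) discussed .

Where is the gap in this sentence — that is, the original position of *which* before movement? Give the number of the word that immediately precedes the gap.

'which' functions as the direct object of 'lend'. Fronting leaves a gap immediately after 'lend':
The proposal which the secretary must lend ___ to the director during the audit was widely discussed.
'lend' is word 7.

7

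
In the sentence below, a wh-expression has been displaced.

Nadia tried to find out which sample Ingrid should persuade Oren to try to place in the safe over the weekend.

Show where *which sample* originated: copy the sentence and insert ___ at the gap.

Nadia tried to find out which sample Ingrid should persuade Oren to try to place ___ in the safe over the weekend.

Pre-movement form: Ingrid should persuade Oren to try to place which sample in the safe over the weekend.
'which sample' is the direct object of 'place'. The gap is right after 'place'.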